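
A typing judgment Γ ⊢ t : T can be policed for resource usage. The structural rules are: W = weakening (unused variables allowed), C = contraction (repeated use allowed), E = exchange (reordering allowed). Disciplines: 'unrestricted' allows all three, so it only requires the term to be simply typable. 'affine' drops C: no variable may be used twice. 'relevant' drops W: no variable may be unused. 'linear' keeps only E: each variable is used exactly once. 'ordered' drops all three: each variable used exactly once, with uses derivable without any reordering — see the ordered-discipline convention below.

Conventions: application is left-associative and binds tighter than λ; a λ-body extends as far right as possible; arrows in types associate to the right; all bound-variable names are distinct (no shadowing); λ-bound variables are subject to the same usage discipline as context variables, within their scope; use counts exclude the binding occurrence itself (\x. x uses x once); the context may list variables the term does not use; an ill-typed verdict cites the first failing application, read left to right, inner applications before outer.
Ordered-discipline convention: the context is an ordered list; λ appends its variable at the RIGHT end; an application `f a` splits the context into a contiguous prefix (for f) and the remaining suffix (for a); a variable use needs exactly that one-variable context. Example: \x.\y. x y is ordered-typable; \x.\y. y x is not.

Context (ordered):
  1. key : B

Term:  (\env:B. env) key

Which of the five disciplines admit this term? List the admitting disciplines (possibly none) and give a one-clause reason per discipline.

admitted in: ordered, linear, affine, relevant, unrestricted
counts: key: 1, env (bound): 1
left-to-right use order: env, key
typing: well-typed — term : B
ordered: ✓, single-use (key, env), ordered derivation ok
linear: ✓, exactly-once usage across key, env
affine: ✓, no duplicate uses among key, env
relevant: ✓, at least one use each (key, env)
unrestricted: ✓, simply typable at B; W, C, E all held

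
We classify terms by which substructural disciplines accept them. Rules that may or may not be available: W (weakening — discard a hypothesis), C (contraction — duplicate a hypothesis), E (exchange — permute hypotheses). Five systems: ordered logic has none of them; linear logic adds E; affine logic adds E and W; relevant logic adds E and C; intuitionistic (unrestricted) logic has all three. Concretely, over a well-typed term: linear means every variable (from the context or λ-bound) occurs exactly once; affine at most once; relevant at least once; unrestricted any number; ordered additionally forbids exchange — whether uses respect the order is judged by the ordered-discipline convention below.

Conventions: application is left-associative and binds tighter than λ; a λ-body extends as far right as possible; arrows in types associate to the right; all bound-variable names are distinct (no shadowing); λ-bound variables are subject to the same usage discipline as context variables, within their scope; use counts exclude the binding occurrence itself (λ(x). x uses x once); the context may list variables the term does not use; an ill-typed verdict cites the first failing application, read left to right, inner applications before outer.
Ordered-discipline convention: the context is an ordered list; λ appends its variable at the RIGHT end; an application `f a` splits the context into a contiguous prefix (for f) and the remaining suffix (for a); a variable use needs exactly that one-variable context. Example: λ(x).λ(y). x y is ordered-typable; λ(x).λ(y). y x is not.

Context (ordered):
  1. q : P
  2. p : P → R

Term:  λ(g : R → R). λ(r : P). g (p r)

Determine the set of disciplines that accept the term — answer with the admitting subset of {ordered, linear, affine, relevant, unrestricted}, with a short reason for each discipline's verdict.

admitted in: affine, unrestricted
counts: q=0; p=1; g (bound)=1; r (bound)=1
use order (left to right): g, p, r
typing: well-typed — term : (R → R) → P → R
ordered: ✗, needs weakening: q unused
linear: ✗, needs weakening: q unused
affine: ✓, at most one use each (q, p, g, r)
relevant: ✗, needs weakening: q unused
unrestricted: ✓, simply typable at (R → R) → P → R; W, C, E all held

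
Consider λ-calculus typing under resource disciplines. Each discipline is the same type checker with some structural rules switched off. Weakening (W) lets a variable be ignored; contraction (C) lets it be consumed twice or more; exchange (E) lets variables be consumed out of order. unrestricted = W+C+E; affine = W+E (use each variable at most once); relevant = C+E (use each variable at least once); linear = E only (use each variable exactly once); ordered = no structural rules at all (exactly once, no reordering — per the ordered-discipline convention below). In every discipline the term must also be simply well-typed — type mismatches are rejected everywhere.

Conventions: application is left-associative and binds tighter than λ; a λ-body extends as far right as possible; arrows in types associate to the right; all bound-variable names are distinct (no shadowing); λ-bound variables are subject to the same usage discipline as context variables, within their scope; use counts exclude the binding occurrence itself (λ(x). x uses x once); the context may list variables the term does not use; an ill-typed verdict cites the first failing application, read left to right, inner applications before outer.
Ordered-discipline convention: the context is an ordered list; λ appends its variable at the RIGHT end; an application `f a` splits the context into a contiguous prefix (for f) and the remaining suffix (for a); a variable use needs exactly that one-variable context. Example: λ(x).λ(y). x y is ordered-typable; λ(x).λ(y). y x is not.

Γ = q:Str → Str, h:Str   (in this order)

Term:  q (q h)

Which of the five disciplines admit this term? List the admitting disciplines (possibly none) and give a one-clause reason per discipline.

accepted by: relevant, unrestricted
usage: q=2, h=1
order of uses: q, q, h
typing: the term checks, with type Str
ordered: ✗, needs contraction — q ×2
linear: ✗, needs contraction — q ×2
affine: ✗, needs contraction — q ×2
relevant: ✓, at least one use each (q, h)
unrestricted: ✓, well-typed at Str; no restrictions here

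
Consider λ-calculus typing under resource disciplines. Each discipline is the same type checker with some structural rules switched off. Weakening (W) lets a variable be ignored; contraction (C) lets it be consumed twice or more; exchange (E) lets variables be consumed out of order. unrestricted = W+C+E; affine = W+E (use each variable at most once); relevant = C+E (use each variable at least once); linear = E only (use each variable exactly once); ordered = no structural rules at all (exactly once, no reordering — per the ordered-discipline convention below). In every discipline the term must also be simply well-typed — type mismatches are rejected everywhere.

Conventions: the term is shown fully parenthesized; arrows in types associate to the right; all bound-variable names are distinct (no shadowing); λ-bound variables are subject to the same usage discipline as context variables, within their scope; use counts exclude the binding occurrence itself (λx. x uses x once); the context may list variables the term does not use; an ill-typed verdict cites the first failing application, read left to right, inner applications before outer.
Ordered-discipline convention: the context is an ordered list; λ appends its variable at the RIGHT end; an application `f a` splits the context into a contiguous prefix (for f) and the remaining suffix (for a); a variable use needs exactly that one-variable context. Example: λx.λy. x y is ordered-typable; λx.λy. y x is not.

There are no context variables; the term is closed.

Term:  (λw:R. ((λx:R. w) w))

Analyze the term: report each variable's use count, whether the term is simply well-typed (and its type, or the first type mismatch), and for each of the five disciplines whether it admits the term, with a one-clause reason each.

counts: w [bound] ×2, x [bound] ×0
use order (left to right): w, w
typing: well-typed at R -> R
ordered ✗ (needs contraction — w ×2; needs weakening: x unused)
linear ✗ (needs contraction — w ×2; needs weakening: x unused)
affine ✗ (needs contraction — w ×2)
relevant ✗ (needs weakening: x unused)
unrestricted ✓ (typability at R -> R is all that's needed)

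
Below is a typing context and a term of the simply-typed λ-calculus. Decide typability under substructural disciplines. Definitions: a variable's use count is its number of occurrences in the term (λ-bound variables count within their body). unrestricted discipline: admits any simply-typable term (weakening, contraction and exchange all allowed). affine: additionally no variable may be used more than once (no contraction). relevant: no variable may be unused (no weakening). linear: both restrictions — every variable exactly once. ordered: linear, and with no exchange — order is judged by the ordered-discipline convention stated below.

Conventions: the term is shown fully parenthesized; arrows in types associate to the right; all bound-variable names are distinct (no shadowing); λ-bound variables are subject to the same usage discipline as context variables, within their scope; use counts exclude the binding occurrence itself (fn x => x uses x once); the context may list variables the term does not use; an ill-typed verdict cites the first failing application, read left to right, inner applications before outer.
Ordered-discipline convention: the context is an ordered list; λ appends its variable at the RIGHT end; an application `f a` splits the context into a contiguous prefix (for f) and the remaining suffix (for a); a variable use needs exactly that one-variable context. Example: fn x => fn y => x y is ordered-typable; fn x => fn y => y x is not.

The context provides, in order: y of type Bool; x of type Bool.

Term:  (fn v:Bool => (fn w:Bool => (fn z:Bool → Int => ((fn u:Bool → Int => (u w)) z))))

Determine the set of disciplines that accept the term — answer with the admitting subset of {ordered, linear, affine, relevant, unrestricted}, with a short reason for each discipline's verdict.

accepted by: affine, unrestricted
usage: y ×0; x ×0; v [bound] ×0; w [bound] ×1; z [bound] ×1; u [bound] ×1
use order (left to right): u, w, z
typing: well-typed at Bool → Bool → (Bool → Int) → Int
ordered: ✗, y, x, v never used (weakening)
linear: ✗, y, x, v never used (weakening)
affine: ✓, at most one use each (y, x, v, w, z, u)
relevant: ✗, y, x, v never used (weakening)
unrestricted: ✓, typability at Bool → Bool → (Bool → Int) → Int is all that's needed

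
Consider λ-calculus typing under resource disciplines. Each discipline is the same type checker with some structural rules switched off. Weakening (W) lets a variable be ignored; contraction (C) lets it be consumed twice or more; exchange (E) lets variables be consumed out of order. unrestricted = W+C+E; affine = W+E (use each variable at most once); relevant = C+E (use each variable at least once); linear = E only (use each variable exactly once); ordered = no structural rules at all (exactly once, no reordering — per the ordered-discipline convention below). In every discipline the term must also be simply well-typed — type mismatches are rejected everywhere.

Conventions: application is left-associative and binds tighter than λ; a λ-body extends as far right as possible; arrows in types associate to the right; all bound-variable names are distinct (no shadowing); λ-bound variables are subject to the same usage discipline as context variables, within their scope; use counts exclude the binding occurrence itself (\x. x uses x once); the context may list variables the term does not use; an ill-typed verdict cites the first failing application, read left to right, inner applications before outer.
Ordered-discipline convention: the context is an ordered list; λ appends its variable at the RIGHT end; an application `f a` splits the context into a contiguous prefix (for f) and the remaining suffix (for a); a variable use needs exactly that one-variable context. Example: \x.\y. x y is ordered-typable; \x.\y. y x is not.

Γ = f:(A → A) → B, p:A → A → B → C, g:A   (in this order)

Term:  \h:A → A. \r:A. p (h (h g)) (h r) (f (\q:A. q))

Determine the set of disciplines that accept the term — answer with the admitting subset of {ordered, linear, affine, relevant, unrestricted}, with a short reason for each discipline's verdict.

admitted by: relevant, unrestricted
counts: f ×1, p ×1, g ×1, h [bound] ×3, r [bound] ×1, q [bound] ×1
use order (left to right): p, h, h, g, h, r, f, q
typing: well-typed at (A → A) → A → C
ordered ✗ (repeated use of h ×3)
linear ✗ (repeated use of h ×3)
affine ✗ (repeated use of h ×3)
relevant ✓ (f, p, g, h, r, q: all used, weakening unneeded)
unrestricted ✓ (well-typed at (A → A) → A → C; no restrictions here)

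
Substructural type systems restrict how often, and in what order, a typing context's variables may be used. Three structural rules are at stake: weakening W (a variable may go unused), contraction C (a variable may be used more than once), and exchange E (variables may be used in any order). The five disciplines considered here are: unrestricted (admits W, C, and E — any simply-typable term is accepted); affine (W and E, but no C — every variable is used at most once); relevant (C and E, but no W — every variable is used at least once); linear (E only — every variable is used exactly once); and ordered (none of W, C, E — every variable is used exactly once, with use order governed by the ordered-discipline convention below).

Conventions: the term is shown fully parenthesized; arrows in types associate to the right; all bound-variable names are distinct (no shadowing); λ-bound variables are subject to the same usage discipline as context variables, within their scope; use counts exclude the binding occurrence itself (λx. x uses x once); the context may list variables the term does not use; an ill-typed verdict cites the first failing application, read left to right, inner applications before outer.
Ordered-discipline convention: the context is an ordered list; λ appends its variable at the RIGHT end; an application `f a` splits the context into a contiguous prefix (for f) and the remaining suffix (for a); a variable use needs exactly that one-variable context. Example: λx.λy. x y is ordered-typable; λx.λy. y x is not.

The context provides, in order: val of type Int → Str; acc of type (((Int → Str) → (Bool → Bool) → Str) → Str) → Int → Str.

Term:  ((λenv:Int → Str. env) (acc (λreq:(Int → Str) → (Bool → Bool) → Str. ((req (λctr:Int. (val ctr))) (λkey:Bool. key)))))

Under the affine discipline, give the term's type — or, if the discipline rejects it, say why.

term : Int → Str
variable uses: val=1, acc=1, env (λ-bound)=1, req (λ-bound)=1, ctr (λ-bound)=1, key (λ-bound)=1
uses in reading order: env, acc, req, val, ctr, key
typing: well-typed at Int → Str
per-discipline verdicts: ordered ✗ · linear ✓ · affine ✓ · relevant ✓ · unrestricted ✓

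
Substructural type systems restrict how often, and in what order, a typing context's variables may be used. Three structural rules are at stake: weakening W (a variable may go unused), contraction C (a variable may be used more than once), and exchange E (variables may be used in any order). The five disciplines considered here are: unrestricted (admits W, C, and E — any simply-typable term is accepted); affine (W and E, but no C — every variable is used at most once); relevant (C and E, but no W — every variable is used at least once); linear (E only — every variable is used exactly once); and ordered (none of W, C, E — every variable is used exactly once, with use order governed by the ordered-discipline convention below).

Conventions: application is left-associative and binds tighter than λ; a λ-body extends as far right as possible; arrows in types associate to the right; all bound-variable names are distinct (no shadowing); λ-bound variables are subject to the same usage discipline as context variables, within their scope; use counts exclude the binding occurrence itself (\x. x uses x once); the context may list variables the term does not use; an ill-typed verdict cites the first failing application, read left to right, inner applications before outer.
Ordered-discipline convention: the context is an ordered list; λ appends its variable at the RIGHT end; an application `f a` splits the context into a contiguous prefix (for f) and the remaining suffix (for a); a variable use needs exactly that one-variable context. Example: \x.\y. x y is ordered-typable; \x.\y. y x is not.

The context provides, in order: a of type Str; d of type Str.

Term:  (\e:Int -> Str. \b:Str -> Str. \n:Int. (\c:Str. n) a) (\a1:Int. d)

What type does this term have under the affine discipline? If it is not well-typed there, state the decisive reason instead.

term : (Str -> Str) -> Int -> Int
counts: a: 1, d: 1, e (bound): 0, b (bound): 0, n (bound): 1, c (bound): 0, a1 (bound): 0
uses in reading order: n, a, d
typing: well-typed at (Str -> Str) -> Int -> Int
per-discipline verdicts: ordered ✗ · linear ✗ · affine ✓ · relevant ✗ · unrestricted ✓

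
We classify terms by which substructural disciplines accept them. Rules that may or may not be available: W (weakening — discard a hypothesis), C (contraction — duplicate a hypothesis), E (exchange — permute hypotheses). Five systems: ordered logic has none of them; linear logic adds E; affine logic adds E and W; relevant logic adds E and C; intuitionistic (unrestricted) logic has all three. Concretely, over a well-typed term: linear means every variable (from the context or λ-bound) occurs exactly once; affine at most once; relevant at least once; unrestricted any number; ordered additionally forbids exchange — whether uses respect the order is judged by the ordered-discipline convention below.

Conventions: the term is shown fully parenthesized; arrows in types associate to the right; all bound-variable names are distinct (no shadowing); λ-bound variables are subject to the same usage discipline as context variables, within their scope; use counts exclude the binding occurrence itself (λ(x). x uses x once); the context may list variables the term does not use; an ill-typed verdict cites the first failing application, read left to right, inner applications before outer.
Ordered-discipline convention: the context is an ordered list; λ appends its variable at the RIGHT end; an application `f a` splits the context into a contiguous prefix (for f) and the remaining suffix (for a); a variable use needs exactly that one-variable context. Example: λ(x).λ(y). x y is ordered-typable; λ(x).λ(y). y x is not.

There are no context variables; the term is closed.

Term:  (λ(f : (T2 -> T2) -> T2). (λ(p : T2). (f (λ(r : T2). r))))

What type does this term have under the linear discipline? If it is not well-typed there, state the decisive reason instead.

not well-typed under linear — p left unused
use counts: f [bound] ×1; p [bound] ×0; r [bound] ×1
use order (left to right): f, r
typing: well-typed at ((T2 -> T2) -> T2) -> T2 -> T2
all disciplines: ordered ✗; linear ✗; affine ✓; relevant ✗; unrestricted ✓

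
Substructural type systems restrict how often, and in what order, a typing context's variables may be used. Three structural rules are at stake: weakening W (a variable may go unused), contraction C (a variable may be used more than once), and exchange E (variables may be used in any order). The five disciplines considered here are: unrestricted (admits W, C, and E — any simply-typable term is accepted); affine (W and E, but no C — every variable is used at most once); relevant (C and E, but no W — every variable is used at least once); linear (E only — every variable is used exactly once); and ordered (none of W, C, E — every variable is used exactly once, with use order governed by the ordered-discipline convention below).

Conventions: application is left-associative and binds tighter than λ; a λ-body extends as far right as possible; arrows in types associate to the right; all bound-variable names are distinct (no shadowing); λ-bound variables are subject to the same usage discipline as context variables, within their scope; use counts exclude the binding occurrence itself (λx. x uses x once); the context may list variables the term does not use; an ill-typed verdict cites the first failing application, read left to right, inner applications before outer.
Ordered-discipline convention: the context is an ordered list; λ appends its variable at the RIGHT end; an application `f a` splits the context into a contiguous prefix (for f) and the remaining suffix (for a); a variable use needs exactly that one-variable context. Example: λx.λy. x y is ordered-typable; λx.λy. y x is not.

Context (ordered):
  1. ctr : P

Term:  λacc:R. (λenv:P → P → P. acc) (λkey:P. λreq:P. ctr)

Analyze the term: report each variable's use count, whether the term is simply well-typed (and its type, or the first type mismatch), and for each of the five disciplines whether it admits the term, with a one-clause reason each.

variable uses: ctr: 1×, acc (bound): 1×, env (bound): 0×, key (bound): 0×, req (bound): 0×
left-to-right use order: acc, ctr
typing: the term checks, with type R → R
ordered: ✗ — env, key, req left unused
linear: ✗ — env, key, req left unused
affine: ✓ — at most one use each (ctr, acc, env, key, req)
relevant: ✗ — env, key, req left unused
unrestricted: ✓ — type-checks (R → R) and nothing is barred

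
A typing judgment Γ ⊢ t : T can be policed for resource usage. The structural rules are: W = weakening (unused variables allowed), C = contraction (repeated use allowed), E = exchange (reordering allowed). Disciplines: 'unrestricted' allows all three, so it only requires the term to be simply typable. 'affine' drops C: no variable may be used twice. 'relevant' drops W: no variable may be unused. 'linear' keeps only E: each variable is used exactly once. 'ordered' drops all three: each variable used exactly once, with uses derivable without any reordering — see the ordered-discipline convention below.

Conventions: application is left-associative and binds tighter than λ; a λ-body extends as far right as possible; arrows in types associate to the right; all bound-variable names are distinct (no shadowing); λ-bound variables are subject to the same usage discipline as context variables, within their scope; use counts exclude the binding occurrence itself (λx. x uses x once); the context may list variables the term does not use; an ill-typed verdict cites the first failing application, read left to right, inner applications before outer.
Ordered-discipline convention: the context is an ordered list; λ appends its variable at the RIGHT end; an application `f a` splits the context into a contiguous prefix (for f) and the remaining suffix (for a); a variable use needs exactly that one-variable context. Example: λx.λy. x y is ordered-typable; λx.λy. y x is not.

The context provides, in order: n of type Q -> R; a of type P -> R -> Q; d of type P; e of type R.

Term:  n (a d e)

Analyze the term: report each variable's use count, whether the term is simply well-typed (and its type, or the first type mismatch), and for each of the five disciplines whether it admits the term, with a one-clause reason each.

variable uses: n ×1; a ×1; d ×1; e ×1
order of uses: n, a, d, e
typing: ✓ — R
ordered: ✓, n, a, d, e once each; derivable with no W/C/E
linear: ✓, n, a, d, e: one use apiece
affine: ✓, at most one use each (n, a, d, e)
relevant: ✓, n, a, d, e: all used, weakening unneeded
unrestricted: ✓, typability at R is all that's needed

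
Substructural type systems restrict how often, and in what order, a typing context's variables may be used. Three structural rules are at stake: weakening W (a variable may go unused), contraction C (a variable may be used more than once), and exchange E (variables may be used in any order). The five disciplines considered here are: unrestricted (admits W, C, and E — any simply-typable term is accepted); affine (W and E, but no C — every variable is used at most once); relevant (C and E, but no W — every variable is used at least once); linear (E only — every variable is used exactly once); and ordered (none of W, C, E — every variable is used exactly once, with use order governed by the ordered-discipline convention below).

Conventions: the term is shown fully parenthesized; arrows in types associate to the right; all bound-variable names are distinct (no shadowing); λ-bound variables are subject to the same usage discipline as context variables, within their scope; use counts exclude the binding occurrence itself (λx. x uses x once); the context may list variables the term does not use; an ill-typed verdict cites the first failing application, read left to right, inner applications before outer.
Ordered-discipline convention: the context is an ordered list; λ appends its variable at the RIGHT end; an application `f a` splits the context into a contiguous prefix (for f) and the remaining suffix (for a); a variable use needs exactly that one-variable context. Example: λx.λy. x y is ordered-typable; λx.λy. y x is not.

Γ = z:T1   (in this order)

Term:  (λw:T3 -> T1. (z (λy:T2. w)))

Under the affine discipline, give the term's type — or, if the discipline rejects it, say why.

not well-typed under affine — the type mismatch rejects it
variable uses: z=1; w [bound]=1; y [bound]=0
use order (left to right): z, w
typing: ill-typed: non-function type T1 applied to an argument
per-discipline verdicts: ordered ✗, linear ✗, affine ✗, relevant ✗, unrestricted ✗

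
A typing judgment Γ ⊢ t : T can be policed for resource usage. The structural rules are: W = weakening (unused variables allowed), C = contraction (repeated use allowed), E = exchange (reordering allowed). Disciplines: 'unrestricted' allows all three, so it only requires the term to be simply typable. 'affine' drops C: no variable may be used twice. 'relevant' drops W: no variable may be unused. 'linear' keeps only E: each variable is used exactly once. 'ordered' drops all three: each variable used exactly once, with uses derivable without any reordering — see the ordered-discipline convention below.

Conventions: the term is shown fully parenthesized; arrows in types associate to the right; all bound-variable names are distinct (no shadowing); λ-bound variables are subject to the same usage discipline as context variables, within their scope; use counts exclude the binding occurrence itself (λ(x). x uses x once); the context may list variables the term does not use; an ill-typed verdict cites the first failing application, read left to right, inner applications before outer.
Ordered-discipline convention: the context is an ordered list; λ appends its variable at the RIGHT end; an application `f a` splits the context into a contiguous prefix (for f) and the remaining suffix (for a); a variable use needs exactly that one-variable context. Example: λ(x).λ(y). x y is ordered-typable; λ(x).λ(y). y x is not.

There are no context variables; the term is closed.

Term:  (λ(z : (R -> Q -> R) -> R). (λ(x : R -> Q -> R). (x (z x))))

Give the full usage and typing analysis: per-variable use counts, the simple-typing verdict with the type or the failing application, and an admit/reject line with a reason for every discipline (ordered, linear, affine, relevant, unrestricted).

usage: z (λ-bound): 1×, x (λ-bound): 2×
left-to-right use order: x, z, x
typing: ✓ — ((R -> Q -> R) -> R) -> (R -> Q -> R) -> Q -> R
ordered ✗ (uses contraction: x ×2)
linear ✗ (uses contraction: x ×2)
affine ✗ (uses contraction: x ×2)
relevant ✓ (at least one use each (z, x))
unrestricted ✓ (simply typable at ((R -> Q -> R) -> R) -> (R -> Q -> R) -> Q -> R; W, C, E all held)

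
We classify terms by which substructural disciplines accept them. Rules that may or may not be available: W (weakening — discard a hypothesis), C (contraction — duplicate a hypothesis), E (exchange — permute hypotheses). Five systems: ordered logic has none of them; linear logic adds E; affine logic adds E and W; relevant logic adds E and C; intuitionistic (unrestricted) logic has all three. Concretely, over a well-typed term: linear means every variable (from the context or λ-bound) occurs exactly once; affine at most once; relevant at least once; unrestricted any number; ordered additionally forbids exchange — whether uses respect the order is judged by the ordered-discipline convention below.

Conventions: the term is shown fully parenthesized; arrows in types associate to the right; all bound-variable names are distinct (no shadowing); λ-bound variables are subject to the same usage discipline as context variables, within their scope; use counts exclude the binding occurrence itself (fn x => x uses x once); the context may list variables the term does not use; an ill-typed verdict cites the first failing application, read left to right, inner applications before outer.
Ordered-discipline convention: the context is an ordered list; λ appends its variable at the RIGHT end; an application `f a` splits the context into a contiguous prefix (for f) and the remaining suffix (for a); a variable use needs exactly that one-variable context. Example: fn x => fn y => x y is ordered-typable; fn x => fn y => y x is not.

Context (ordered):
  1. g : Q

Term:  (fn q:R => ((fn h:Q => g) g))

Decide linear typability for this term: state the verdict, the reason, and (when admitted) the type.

no — repeated use of g ×2; needs weakening: q, h unused
usage: g=2; q (bound)=0; h (bound)=0
uses in reading order: g, g
typing: well-typed at R → Q
all disciplines: ordered ✗ · linear ✗ · affine ✗ · relevant ✗ · unrestricted ✓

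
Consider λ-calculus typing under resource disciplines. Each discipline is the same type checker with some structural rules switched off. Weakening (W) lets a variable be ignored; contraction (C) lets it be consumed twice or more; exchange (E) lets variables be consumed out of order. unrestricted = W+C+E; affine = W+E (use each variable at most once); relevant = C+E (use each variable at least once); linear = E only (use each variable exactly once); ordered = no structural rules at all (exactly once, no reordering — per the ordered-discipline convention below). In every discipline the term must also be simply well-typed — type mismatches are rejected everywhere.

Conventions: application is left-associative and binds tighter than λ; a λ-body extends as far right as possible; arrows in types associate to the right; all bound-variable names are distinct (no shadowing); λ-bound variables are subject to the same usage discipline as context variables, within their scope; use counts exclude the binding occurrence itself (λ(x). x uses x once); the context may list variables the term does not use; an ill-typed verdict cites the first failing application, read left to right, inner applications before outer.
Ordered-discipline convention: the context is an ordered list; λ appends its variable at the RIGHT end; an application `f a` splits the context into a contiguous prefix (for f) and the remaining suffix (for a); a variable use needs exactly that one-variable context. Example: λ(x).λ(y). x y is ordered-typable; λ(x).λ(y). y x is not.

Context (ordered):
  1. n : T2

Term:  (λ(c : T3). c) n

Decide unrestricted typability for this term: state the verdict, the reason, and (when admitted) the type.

no — not simply typable
counts: n=1; c (λ-bound)=1
uses in reading order: c, n
typing: ill-typed: argument of type T2 where T3 is required
summary: ordered ✗ · linear ✗ · affine ✗ · relevant ✗ · unrestricted ✗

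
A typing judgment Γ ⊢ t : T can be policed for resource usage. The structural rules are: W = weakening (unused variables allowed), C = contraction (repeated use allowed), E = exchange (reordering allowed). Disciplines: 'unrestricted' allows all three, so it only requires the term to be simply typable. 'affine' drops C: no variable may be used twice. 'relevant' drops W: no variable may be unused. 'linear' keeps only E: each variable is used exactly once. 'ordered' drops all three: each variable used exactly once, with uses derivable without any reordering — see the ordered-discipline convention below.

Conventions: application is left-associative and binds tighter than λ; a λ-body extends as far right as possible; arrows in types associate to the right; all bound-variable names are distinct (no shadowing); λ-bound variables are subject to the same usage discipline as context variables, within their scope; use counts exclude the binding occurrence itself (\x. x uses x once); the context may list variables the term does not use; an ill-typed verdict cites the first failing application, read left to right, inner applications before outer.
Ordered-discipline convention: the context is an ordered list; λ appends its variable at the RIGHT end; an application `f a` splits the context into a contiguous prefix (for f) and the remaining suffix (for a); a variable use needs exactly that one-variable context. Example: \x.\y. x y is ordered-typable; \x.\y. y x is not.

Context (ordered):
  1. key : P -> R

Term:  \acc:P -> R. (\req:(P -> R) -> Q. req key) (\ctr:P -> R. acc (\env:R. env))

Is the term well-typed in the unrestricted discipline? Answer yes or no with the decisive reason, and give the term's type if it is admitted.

no — not simply typable
counts: key: 1×, acc [bound]: 1×, req [bound]: 1×, ctr [bound]: 0×, env [bound]: 1×
uses in reading order: req, key, acc, env
typing: ill-typed: argument of type R -> R where P is required
across the five disciplines: ordered ✗ · linear ✗ · affine ✗ · relevant ✗ · unrestricted ✗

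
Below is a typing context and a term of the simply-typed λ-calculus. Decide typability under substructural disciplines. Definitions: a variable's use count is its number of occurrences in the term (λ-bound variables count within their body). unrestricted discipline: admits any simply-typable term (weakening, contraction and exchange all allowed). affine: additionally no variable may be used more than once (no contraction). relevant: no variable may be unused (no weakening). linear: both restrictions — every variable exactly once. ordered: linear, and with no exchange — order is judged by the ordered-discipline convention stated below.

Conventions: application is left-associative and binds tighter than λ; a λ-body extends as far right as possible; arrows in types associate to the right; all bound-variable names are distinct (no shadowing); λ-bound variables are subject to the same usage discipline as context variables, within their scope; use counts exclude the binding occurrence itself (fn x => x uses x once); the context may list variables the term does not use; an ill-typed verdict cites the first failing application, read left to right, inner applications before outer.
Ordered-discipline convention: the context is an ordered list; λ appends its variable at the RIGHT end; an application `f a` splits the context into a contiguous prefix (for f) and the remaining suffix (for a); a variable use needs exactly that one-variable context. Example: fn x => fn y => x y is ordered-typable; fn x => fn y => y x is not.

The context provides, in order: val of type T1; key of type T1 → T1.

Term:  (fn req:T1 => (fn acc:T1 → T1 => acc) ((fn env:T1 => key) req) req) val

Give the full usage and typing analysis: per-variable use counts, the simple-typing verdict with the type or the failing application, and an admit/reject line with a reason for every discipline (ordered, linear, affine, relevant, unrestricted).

variable uses: val: 1, key: 1, req (λ-bound): 2, acc (λ-bound): 1, env (λ-bound): 0
uses in reading order: acc, key, req, req, val
typing: well-typed at T1
ordered ✗ (uses contraction: req ×2; needs weakening: env unused)
linear ✗ (uses contraction: req ×2; needs weakening: env unused)
affine ✗ (uses contraction: req ×2)
relevant ✗ (needs weakening: env unused)
unrestricted ✓ (well-typed at T1; no restrictions here)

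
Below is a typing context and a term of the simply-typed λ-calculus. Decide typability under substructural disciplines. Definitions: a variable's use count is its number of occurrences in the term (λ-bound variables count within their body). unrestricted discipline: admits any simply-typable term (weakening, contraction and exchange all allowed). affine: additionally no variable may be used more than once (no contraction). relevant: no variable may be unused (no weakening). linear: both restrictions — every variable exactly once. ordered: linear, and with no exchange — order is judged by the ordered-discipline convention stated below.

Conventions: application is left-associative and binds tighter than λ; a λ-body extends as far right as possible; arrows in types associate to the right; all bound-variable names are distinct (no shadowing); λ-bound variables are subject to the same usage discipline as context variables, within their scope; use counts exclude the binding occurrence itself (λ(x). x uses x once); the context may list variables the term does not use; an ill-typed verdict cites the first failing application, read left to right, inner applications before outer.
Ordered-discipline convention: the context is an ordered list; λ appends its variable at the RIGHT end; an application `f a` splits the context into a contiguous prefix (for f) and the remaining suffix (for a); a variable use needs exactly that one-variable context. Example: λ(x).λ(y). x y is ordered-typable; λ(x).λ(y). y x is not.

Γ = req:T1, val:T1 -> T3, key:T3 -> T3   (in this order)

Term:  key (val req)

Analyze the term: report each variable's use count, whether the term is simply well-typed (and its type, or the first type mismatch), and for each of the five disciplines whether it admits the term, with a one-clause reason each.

counts: req: 1×; val: 1×; key: 1×
use order (left to right): key, val, req
typing: the term checks, with type T3
ordered: ✗, needs exchange: uses follow key, val, req
linear: ✓, req, val, key: one use apiece
affine: ✓, req, val, key: no repeats, contraction unneeded
relevant: ✓, req, val, key: all used, weakening unneeded
unrestricted: ✓, simply typable at T3; W, C, E all held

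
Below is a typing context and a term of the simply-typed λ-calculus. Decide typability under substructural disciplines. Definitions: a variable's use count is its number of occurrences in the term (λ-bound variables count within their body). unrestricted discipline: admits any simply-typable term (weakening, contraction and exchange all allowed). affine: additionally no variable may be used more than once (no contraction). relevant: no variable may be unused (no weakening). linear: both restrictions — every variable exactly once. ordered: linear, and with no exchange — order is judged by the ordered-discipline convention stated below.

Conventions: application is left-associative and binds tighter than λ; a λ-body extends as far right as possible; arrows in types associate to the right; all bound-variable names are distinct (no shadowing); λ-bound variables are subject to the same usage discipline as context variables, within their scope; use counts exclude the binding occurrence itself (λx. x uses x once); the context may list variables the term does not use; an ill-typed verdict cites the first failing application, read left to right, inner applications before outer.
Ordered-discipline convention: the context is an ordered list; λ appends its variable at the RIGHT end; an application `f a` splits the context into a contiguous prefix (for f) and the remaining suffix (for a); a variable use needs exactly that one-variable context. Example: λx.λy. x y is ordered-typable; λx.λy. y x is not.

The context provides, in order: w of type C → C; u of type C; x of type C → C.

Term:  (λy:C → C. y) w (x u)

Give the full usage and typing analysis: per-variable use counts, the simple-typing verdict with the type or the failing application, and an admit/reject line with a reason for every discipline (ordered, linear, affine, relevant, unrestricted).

use counts: w: 1, u: 1, x: 1, y [bound]: 1
order of uses: y, w, x, u
typing: well-typed — term : C
ordered ✗ (no contiguous prefix/suffix split fits y, w, x, u)
linear ✓ (w, u, x, y: one use apiece)
affine ✓ (w, u, x, y: no repeats, contraction unneeded)
relevant ✓ (every one of w, u, x, y appears)
unrestricted ✓ (typability at C is all that's needed)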